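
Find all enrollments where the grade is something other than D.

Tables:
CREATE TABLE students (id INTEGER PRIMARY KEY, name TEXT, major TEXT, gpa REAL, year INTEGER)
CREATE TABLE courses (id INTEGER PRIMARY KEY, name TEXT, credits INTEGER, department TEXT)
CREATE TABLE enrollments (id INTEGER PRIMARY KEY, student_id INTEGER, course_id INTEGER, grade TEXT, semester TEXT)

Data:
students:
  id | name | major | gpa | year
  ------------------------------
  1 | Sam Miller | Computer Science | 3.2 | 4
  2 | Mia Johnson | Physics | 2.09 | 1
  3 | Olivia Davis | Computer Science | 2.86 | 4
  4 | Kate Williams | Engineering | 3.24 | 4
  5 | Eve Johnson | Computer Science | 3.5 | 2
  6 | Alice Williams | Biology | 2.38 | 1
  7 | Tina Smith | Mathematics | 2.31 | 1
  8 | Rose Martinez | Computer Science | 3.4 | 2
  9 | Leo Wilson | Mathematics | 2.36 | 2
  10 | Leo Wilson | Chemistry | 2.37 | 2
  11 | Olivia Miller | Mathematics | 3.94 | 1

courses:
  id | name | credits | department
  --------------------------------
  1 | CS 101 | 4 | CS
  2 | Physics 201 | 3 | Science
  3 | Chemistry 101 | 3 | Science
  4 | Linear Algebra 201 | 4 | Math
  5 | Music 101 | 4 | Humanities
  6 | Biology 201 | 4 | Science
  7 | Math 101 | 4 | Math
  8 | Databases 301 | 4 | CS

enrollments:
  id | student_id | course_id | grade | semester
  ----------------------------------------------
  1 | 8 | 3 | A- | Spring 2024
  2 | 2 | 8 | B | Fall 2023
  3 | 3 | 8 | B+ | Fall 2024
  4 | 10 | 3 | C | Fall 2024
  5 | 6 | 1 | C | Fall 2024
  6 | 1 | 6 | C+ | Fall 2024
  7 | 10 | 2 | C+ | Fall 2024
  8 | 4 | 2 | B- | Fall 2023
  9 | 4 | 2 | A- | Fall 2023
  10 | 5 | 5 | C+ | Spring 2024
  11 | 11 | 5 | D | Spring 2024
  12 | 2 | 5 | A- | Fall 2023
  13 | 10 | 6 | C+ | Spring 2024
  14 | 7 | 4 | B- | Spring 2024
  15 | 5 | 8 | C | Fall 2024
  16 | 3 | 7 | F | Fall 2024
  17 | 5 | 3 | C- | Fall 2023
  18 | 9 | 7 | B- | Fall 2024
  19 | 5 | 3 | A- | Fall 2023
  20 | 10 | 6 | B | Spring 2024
SELECT id, grade FROM enrollments WHERE grade <> 'D'

Execution result:
id | grade
1 | A-
2 | B
3 | B+
4 | C
5 | C
6 | C+
7 | C+
8 | B-
9 | A-
10 | C+
12 | A-
13 | C+
14 | B-
15 | C
16 | F
17 | C-
18 | B-
19 | A-
20 | B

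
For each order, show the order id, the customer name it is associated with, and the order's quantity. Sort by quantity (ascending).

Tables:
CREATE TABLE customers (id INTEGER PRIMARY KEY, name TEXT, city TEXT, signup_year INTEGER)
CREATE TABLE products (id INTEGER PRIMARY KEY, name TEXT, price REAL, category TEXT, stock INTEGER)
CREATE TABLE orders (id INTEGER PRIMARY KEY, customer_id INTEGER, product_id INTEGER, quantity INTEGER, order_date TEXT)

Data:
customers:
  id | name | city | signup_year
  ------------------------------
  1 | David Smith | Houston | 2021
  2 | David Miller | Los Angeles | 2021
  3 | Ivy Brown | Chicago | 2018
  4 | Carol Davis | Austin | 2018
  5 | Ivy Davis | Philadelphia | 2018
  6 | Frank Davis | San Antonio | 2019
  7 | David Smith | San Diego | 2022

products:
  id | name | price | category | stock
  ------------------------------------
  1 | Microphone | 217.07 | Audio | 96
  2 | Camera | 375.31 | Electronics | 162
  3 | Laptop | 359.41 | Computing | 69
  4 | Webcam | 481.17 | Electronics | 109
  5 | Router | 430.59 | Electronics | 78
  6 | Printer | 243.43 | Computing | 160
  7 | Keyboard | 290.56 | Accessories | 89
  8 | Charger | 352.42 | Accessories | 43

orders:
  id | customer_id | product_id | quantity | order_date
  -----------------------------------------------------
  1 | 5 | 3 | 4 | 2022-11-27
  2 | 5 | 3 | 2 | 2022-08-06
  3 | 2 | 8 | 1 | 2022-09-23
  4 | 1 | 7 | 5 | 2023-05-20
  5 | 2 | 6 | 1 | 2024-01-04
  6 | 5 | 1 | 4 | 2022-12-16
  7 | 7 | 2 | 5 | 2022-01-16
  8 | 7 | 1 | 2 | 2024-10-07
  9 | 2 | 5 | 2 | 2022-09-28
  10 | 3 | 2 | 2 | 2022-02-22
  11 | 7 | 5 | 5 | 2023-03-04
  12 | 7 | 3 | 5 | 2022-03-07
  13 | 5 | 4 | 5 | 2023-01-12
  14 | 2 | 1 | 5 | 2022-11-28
SELECT c.id, p.name AS customer, c.quantity FROM orders c JOIN customers p ON c.customer_id = p.id ORDER BY c.quantity ASC

Execution result:
id | customer | quantity
3 | David Miller | 1
5 | David Miller | 1
2 | Ivy Davis | 2
8 | David Smith | 2
9 | David Miller | 2
10 | Ivy Brown | 2
1 | Ivy Davis | 4
6 | Ivy Davis | 4
4 | David Smith | 5
7 | David Smith | 5
11 | David Smith | 5
12 | David Smith | 5
13 | Ivy Davis | 5
14 | David Miller | 5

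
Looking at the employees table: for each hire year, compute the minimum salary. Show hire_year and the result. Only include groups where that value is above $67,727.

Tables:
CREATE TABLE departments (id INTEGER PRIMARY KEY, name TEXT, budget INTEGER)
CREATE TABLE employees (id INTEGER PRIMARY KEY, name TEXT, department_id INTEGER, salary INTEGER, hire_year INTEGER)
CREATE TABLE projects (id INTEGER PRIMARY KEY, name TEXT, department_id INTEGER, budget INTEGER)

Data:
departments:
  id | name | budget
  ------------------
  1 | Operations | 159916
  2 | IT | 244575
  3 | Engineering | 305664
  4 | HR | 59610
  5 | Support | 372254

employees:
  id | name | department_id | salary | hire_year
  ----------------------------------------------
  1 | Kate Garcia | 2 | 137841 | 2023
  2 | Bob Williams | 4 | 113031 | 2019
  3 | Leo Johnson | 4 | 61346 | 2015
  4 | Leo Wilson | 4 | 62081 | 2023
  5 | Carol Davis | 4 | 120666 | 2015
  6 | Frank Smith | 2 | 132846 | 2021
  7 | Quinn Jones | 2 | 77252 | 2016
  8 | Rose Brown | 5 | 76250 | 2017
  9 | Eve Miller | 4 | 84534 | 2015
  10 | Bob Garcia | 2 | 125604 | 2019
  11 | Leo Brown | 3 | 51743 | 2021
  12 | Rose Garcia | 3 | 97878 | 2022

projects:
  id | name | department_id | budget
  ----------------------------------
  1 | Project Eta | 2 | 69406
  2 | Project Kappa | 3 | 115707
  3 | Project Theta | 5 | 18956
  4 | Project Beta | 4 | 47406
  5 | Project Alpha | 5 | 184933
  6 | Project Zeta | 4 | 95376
SELECT hire_year, MIN(salary) AS min_salary FROM employees GROUP BY hire_year HAVING MIN(salary) > 67727

Execution result:
hire_year | min_salary
2016 | 77252
2017 | 76250
2019 | 113031
2022 | 97878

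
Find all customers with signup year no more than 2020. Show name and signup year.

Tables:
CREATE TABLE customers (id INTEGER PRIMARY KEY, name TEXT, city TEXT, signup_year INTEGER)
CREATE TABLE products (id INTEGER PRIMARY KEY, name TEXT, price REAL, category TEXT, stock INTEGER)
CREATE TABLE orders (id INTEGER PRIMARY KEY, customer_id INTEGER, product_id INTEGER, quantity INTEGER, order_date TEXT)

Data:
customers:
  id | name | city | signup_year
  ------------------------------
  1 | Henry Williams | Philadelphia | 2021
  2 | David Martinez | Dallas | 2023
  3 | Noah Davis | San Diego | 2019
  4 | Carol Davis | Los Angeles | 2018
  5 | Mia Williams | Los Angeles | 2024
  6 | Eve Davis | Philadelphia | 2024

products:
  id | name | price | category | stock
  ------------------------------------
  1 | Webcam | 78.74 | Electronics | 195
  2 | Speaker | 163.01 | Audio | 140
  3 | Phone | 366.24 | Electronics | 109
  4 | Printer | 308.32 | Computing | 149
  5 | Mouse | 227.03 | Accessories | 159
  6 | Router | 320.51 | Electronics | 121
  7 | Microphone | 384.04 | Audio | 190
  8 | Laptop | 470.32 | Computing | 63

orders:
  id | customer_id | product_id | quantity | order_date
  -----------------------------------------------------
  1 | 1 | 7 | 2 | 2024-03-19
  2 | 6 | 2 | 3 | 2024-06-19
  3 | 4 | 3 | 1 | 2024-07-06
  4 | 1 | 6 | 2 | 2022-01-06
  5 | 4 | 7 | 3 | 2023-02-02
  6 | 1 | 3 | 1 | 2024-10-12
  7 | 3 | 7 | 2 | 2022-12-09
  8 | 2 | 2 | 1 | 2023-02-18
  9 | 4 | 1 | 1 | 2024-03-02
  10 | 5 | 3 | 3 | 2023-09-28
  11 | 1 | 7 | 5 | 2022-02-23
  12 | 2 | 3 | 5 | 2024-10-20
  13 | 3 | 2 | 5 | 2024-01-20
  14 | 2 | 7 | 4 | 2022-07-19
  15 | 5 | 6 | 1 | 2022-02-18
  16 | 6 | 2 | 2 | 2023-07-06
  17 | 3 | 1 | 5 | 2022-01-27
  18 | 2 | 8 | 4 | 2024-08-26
SELECT name, signup_year FROM customers WHERE signup_year <= 2020

Execution result:
name | signup_year
Noah Davis | 2019
Carol Davis | 2018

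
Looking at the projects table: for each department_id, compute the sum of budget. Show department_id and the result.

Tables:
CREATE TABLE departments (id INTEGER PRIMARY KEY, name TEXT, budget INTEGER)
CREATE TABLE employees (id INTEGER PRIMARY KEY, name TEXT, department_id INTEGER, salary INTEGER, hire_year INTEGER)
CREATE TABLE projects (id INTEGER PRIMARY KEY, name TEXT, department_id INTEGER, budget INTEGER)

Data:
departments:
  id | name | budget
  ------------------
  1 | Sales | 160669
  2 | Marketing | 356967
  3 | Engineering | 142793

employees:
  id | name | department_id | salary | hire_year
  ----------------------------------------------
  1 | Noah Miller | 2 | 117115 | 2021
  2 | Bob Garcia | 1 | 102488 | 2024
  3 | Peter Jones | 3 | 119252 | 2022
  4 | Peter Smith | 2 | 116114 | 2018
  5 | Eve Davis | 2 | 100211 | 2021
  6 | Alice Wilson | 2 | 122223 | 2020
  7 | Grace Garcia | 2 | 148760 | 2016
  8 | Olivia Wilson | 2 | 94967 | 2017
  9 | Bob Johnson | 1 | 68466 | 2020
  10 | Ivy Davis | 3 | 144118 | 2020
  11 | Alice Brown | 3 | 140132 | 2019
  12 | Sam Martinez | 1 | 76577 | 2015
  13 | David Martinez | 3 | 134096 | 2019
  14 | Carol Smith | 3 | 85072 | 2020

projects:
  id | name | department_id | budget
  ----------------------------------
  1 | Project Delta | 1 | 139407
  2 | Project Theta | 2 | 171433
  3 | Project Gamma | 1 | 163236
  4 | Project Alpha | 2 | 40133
SELECT department_id, SUM(budget) AS sum_budget FROM projects GROUP BY department_id

Execution result:
department_id | sum_budget
1 | 302643
2 | 211566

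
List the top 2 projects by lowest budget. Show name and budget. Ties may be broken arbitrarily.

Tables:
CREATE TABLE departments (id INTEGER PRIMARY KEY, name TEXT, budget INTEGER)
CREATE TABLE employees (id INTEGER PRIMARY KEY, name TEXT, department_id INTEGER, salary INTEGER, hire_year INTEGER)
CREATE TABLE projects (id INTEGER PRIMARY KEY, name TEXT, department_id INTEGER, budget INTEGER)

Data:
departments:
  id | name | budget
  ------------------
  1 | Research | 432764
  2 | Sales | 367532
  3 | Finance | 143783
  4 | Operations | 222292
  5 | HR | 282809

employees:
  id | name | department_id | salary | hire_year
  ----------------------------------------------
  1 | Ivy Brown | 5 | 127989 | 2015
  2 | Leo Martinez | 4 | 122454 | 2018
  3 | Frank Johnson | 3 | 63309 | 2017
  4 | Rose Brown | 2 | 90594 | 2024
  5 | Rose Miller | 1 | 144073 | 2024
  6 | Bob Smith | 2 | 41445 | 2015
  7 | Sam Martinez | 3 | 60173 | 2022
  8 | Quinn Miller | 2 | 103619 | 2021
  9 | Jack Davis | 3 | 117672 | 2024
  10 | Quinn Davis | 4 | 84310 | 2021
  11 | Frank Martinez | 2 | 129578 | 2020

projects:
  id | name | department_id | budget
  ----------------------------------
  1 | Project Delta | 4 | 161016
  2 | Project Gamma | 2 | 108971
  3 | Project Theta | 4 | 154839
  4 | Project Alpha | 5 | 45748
SELECT name, budget FROM projects ORDER BY budget ASC LIMIT 2

Execution result:
name | budget
Project Alpha | 45748
Project Gamma | 108971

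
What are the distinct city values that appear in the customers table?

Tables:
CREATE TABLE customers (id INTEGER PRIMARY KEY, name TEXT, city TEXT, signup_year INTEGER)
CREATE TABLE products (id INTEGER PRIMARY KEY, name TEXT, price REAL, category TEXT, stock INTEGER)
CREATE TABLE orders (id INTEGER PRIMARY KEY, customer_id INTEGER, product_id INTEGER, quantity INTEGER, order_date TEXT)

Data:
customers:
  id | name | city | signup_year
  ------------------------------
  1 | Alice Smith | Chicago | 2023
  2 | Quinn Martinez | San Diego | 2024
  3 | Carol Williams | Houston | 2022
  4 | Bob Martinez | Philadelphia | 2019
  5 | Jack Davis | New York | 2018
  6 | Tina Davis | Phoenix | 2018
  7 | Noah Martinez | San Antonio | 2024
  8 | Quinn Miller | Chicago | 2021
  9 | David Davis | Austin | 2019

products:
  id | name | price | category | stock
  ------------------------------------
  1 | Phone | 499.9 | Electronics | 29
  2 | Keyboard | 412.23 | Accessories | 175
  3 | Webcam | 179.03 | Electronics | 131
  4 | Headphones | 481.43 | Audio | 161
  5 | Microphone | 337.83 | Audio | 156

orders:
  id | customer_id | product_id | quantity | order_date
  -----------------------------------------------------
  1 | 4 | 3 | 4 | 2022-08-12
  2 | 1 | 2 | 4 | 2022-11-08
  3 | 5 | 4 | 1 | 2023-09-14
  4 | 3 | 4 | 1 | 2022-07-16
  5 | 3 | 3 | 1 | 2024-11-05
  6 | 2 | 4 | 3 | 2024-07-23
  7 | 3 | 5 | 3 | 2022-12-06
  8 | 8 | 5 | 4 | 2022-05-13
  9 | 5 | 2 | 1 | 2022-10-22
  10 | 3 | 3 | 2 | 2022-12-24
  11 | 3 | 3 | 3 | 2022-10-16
SELECT DISTINCT city FROM customers

Execution result:
city
Chicago
San Diego
Houston
Philadelphia
New York
Phoenix
San Antonio
Austin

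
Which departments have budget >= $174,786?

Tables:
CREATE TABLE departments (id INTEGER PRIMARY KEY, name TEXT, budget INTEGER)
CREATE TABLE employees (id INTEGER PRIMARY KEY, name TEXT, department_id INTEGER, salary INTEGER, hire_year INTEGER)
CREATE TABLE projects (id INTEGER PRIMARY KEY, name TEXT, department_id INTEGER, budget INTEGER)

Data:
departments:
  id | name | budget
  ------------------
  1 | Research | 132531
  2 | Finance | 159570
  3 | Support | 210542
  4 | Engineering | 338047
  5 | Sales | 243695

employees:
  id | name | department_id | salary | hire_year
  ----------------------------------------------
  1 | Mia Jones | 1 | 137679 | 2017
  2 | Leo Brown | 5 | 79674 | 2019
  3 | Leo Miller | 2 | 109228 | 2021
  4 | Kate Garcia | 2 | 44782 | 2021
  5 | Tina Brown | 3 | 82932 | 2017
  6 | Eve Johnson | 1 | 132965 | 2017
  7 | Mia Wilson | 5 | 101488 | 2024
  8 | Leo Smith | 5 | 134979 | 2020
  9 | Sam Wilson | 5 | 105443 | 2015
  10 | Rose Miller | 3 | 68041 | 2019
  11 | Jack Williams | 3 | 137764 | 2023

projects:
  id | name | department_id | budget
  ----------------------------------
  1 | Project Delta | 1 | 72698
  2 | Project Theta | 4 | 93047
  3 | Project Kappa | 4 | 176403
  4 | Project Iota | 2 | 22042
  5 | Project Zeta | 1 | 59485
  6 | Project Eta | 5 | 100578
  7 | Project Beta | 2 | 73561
SELECT name, budget FROM departments WHERE budget >= 174786

Execution result:
name | budget
Support | 210542
Engineering | 338047
Sales | 243695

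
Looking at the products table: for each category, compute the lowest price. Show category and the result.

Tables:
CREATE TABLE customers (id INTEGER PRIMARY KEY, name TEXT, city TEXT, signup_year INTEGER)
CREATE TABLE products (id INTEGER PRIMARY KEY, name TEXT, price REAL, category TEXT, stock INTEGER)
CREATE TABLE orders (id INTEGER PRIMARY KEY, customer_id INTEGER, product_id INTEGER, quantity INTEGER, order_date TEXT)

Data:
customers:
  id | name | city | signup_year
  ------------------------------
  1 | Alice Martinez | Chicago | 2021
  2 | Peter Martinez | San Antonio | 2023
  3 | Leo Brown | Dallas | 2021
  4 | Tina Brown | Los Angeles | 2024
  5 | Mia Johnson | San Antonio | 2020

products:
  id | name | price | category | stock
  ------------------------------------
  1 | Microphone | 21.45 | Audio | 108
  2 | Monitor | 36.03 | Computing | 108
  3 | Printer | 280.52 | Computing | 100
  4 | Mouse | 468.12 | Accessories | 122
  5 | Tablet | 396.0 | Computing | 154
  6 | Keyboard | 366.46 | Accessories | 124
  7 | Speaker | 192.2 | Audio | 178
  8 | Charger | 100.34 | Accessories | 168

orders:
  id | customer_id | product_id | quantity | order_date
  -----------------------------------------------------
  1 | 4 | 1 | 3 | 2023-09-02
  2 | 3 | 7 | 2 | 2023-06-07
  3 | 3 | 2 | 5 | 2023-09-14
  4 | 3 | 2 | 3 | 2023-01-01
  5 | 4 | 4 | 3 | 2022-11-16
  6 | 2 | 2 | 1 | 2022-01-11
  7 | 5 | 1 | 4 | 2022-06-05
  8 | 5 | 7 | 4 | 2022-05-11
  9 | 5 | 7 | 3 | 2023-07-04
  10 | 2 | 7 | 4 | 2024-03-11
SELECT category, MIN(price) AS min_price FROM products GROUP BY category

Execution result:
category | min_price
Accessories | 100.34
Audio | 21.45
Computing | 36.03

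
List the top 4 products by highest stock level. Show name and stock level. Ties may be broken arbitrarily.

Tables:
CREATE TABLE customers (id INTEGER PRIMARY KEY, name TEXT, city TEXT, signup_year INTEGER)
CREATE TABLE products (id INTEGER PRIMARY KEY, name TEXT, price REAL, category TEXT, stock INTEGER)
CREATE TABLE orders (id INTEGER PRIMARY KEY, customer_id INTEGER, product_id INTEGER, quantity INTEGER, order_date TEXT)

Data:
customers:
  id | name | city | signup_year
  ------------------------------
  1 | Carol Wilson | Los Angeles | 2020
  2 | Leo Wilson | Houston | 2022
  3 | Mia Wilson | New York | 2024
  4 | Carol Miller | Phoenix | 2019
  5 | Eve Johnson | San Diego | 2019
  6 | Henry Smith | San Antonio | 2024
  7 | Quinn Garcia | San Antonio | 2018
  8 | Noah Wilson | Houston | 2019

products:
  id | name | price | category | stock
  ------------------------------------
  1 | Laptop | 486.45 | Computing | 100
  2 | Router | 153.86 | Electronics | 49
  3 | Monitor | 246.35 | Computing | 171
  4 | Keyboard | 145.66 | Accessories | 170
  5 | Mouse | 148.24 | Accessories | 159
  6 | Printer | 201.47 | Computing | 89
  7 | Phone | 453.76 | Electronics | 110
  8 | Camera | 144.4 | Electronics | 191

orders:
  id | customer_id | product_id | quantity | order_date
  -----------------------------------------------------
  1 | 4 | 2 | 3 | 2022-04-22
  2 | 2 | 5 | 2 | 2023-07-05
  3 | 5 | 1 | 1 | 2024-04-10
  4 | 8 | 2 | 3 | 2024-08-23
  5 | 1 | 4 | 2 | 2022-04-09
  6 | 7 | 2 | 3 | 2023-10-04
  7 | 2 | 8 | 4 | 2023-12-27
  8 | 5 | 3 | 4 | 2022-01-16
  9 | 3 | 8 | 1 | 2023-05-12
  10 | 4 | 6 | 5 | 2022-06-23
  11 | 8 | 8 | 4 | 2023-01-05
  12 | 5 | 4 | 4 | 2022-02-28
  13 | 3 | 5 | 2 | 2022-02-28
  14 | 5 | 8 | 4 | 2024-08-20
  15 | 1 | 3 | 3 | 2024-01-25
SELECT name, stock FROM products ORDER BY stock DESC LIMIT 4

Execution result:
name | stock
Camera | 191
Monitor | 171
Keyboard | 170
Mouse | 159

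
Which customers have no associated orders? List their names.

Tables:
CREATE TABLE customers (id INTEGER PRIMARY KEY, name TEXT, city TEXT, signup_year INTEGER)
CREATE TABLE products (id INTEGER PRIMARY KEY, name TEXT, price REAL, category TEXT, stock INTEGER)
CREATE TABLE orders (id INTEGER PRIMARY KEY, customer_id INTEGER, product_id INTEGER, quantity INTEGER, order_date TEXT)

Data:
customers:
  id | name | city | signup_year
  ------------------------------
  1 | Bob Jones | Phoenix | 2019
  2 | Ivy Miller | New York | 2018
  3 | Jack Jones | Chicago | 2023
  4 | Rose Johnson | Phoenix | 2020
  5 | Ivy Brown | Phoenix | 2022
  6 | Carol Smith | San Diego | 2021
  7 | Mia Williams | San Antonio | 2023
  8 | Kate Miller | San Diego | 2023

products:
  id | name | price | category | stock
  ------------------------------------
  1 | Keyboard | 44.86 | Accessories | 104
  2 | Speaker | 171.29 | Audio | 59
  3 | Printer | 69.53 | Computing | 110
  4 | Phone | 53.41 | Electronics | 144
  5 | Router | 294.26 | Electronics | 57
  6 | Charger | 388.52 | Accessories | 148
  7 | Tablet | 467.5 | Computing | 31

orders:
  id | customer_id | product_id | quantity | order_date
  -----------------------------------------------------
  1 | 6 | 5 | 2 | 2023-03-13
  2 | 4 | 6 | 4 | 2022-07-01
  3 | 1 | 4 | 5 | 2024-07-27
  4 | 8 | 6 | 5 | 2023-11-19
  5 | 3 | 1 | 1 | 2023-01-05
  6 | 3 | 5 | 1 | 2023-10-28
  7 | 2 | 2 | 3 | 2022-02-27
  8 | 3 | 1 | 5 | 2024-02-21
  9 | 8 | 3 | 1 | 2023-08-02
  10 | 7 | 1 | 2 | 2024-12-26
SELECT p.name FROM customers p LEFT JOIN orders c ON c.customer_id = p.id WHERE c.id IS NULL

Execution result:
Ivy Brown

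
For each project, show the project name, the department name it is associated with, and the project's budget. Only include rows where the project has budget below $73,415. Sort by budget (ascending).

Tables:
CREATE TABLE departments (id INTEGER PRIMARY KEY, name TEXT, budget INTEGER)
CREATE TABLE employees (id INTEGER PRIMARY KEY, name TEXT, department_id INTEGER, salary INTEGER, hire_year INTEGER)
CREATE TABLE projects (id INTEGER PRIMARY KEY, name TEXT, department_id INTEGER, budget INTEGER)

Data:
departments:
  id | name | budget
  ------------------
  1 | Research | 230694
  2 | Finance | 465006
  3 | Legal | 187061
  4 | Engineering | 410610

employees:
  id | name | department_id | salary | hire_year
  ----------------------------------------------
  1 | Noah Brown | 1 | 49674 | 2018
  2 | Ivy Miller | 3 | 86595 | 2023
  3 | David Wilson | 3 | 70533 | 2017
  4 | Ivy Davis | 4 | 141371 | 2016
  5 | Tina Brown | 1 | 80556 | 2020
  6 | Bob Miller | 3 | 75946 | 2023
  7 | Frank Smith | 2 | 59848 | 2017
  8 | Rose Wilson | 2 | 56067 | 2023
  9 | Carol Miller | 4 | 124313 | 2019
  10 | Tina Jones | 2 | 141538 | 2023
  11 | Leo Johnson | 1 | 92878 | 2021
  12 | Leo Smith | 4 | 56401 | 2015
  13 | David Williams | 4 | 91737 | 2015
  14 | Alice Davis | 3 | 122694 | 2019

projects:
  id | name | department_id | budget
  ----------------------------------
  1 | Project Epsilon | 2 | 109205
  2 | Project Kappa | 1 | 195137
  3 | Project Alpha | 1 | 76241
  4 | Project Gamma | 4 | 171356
SELECT c.name, p.name AS department, c.budget FROM projects c JOIN departments p ON c.department_id = p.id WHERE c.budget < 73415 ORDER BY c.budget ASC

Execution result:
(no rows)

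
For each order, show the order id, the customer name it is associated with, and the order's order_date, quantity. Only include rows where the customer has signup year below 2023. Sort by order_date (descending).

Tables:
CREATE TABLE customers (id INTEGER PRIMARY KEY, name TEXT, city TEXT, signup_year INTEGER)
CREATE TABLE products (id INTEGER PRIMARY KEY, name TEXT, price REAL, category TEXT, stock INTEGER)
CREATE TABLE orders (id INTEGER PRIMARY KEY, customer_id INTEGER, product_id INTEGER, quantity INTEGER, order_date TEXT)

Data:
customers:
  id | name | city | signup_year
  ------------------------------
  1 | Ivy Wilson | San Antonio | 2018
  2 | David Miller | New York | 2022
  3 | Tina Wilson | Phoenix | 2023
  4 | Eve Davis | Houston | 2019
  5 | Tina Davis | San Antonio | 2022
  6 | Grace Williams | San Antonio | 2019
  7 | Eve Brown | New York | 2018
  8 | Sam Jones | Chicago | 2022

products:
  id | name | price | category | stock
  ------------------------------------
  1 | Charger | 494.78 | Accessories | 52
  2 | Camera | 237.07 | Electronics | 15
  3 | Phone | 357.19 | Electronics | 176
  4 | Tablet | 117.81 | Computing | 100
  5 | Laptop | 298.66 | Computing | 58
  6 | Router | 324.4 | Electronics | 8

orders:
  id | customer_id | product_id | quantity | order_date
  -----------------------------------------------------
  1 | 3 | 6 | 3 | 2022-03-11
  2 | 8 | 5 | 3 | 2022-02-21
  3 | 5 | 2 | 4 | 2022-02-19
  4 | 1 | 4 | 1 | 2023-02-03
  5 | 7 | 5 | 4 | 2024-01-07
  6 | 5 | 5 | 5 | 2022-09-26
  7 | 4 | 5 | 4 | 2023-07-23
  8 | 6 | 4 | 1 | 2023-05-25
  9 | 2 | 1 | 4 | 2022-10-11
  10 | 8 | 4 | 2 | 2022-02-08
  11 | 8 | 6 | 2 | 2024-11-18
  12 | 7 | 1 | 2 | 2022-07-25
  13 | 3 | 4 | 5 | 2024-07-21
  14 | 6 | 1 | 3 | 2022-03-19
SELECT c.id, p.name AS customer, c.order_date, c.quantity FROM orders c JOIN customers p ON c.customer_id = p.id WHERE p.signup_year < 2023 ORDER BY c.order_date DESC

Execution result:
id | customer | order_date | quantity
11 | Sam Jones | 2024-11-18 | 2
5 | Eve Brown | 2024-01-07 | 4
7 | Eve Davis | 2023-07-23 | 4
8 | Grace Williams | 2023-05-25 | 1
4 | Ivy Wilson | 2023-02-03 | 1
9 | David Miller | 2022-10-11 | 4
6 | Tina Davis | 2022-09-26 | 5
12 | Eve Brown | 2022-07-25 | 2
14 | Grace Williams | 2022-03-19 | 3
2 | Sam Jones | 2022-02-21 | 3
3 | Tina Davis | 2022-02-19 | 4
10 | Sam Jones | 2022-02-08 | 2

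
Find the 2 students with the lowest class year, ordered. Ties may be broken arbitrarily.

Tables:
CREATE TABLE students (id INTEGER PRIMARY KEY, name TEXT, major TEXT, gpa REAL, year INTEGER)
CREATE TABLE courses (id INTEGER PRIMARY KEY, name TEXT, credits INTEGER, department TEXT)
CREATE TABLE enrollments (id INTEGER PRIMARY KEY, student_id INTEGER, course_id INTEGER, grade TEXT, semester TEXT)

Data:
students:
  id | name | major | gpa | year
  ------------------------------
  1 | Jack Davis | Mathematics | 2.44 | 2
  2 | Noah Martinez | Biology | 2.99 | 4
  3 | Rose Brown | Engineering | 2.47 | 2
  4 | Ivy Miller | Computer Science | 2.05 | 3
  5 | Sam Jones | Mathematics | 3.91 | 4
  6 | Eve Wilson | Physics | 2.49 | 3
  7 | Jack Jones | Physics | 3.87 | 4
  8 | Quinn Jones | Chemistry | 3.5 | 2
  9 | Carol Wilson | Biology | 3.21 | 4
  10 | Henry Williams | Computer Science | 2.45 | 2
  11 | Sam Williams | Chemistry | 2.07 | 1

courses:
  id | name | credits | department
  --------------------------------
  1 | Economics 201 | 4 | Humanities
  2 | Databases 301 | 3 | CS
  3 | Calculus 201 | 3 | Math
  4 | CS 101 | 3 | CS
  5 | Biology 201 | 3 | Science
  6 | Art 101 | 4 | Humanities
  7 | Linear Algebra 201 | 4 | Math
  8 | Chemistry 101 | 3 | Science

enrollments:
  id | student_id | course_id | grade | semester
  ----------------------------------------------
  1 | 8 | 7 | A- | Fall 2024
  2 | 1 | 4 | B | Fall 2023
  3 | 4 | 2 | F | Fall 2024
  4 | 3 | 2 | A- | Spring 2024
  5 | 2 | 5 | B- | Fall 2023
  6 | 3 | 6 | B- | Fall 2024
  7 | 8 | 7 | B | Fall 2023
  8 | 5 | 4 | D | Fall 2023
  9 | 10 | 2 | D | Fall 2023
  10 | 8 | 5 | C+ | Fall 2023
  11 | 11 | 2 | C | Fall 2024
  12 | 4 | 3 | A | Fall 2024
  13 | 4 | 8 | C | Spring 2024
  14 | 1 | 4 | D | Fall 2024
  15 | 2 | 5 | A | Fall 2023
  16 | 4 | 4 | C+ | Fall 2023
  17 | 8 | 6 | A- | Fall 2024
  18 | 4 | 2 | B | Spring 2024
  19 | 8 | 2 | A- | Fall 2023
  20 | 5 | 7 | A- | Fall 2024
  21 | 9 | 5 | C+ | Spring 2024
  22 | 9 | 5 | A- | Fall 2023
SELECT name, year FROM students ORDER BY year ASC LIMIT 2

Execution result:
name | year
Sam Williams | 1
Jack Davis | 2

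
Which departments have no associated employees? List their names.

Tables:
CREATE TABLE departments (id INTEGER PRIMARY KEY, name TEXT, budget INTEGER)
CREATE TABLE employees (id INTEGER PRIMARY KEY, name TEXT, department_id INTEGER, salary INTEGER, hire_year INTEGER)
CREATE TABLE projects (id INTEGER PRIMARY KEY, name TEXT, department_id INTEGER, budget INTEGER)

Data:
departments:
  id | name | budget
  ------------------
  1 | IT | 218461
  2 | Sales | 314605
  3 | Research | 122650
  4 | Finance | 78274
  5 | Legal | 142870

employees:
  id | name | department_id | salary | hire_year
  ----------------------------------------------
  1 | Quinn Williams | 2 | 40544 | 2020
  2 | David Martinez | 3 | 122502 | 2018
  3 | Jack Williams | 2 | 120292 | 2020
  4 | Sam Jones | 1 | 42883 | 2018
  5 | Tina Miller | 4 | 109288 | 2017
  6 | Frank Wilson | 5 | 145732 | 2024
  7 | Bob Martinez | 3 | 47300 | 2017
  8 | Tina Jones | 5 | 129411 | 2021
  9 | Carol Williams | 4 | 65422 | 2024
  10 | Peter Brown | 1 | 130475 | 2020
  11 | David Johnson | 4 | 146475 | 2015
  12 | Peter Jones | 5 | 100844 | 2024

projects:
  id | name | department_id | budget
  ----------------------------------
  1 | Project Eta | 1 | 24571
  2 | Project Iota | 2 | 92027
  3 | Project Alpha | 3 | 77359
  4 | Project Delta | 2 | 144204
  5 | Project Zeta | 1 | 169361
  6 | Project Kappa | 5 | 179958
SELECT p.name FROM departments p LEFT JOIN employees c ON c.department_id = p.id WHERE c.id IS NULL

Execution result:
(no rows)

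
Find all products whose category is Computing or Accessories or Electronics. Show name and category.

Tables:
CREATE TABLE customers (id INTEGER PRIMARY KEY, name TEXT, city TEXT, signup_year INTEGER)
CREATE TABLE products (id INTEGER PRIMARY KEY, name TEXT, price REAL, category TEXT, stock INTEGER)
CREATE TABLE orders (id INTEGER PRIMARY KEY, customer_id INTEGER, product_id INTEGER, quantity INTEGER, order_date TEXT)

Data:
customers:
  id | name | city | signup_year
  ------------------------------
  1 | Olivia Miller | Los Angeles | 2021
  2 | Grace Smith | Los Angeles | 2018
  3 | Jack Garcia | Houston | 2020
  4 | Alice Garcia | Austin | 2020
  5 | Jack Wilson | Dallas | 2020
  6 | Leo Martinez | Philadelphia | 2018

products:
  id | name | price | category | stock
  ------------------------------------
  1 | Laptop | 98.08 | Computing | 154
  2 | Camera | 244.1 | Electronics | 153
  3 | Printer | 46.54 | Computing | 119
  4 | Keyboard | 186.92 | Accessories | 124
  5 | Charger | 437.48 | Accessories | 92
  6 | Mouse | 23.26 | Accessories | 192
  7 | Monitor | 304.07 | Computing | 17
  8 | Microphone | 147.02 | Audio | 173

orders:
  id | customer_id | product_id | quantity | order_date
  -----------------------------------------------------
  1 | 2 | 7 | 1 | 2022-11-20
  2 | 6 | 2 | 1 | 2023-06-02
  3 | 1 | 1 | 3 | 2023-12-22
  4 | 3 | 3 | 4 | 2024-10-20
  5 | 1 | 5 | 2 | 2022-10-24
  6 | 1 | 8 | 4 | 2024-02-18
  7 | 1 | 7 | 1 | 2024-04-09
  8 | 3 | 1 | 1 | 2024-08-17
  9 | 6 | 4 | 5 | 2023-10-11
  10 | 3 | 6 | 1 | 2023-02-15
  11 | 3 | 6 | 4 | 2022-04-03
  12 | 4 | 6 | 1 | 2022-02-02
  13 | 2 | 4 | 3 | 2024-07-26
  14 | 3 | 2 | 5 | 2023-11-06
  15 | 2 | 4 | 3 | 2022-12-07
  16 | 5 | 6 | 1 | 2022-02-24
SELECT name, category FROM products WHERE category IN ('Computing', 'Accessories', 'Electronics')

Execution result:
name | category
Laptop | Computing
Camera | Electronics
Printer | Computing
Keyboard | Accessories
Charger | Accessories
Mouse | Accessories
Monitor | Computing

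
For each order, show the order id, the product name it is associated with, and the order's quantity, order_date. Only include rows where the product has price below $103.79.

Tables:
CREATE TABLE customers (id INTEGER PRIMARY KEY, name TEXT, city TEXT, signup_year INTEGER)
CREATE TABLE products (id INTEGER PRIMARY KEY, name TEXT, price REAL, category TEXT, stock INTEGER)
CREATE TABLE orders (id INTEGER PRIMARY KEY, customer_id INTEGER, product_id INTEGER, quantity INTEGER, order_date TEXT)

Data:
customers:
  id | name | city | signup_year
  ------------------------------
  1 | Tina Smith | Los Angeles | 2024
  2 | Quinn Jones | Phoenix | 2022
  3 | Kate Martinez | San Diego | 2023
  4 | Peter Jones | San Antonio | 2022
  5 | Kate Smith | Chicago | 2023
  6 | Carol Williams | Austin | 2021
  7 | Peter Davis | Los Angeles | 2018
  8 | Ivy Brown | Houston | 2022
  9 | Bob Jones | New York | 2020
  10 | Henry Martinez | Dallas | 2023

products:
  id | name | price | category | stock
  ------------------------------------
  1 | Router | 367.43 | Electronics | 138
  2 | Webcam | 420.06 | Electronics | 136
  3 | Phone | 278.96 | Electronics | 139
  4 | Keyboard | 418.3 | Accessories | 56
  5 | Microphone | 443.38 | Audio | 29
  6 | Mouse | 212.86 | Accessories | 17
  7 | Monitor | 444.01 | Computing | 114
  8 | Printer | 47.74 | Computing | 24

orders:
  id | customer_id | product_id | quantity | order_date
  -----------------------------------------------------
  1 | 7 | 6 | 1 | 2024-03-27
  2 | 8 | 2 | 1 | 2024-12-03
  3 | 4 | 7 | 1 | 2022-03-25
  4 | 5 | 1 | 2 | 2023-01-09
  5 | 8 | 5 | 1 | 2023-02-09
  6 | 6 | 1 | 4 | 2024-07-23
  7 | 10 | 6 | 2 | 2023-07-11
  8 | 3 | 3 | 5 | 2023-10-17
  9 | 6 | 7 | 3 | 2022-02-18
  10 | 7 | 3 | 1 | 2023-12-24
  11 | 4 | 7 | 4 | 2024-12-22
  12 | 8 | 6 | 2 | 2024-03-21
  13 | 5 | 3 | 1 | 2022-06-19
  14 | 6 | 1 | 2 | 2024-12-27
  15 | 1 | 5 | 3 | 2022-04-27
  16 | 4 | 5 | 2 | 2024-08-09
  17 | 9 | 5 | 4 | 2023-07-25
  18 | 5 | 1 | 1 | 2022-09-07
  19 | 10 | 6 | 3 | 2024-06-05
SELECT c.id, p.name AS product, c.quantity, c.order_date FROM orders c JOIN products p ON c.product_id = p.id WHERE p.price < 103.79

Execution result:
(no rows)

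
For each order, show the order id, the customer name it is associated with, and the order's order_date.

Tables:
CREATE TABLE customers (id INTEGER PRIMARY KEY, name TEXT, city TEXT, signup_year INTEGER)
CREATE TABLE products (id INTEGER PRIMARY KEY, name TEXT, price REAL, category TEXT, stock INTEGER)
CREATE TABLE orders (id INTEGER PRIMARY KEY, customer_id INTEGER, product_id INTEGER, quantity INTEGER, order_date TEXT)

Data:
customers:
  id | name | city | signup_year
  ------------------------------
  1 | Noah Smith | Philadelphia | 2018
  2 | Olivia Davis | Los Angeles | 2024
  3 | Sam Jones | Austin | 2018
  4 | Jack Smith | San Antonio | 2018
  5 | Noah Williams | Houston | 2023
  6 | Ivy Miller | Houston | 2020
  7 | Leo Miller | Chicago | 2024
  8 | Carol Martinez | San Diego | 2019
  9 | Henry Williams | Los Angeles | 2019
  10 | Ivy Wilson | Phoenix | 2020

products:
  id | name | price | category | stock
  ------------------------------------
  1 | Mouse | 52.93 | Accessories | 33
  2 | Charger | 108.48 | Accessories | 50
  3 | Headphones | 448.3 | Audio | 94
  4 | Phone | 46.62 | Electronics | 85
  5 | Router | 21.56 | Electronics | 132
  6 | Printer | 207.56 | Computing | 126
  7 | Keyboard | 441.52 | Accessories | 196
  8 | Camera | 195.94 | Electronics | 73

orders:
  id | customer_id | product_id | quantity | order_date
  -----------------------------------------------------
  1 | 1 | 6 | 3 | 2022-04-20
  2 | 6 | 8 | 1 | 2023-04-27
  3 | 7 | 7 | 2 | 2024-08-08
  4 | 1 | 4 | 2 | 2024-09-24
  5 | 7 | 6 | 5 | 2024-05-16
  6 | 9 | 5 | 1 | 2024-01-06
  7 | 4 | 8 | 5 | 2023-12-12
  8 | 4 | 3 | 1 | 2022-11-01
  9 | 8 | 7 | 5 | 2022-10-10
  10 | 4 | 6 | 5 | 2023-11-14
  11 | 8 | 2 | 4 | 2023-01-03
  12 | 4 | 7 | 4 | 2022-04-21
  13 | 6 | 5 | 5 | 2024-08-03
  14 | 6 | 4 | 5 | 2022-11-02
SELECT c.id, p.name AS customer, c.order_date FROM orders c JOIN customers p ON c.customer_id = p.id

Execution result:
id | customer | order_date
1 | Noah Smith | 2022-04-20
2 | Ivy Miller | 2023-04-27
3 | Leo Miller | 2024-08-08
4 | Noah Smith | 2024-09-24
5 | Leo Miller | 2024-05-16
6 | Henry Williams | 2024-01-06
7 | Jack Smith | 2023-12-12
8 | Jack Smith | 2022-11-01
9 | Carol Martinez | 2022-10-10
10 | Jack Smith | 2023-11-14
11 | Carol Martinez | 2023-01-03
12 | Jack Smith | 2022-04-21
13 | Ivy Miller | 2024-08-03
14 | Ivy Miller | 2022-11-02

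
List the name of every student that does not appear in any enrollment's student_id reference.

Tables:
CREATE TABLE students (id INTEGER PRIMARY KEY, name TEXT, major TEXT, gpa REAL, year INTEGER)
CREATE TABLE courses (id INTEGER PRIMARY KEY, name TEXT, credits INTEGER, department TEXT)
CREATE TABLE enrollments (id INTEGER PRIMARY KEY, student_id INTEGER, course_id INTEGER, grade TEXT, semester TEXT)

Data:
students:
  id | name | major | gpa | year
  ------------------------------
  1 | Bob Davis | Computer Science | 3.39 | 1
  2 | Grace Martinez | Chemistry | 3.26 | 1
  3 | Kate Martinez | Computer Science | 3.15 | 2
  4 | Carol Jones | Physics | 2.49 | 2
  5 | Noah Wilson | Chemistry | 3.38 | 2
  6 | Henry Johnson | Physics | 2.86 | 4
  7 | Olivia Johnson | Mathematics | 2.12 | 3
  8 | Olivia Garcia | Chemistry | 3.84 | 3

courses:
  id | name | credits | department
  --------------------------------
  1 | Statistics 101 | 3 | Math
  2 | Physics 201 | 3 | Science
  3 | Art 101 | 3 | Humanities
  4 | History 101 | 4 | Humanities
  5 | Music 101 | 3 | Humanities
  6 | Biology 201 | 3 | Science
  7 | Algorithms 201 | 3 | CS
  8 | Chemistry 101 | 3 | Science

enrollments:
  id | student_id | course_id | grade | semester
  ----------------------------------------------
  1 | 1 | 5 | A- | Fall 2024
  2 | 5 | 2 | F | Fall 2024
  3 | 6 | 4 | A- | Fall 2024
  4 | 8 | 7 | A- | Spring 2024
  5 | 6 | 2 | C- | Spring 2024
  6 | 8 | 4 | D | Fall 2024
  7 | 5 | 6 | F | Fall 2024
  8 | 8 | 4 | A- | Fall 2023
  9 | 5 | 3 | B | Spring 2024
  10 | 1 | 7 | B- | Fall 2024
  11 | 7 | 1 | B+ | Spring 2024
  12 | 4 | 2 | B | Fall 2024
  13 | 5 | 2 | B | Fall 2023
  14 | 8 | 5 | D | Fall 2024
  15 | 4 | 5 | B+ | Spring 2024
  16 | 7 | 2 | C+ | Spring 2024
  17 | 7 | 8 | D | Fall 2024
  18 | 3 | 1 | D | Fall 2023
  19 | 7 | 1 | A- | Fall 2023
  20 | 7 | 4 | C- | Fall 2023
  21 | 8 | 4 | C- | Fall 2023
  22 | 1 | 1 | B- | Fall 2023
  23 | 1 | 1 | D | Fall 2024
SELECT p.name FROM students p LEFT JOIN enrollments c ON c.student_id = p.id WHERE c.id IS NULL

Execution result:
Grace Martinez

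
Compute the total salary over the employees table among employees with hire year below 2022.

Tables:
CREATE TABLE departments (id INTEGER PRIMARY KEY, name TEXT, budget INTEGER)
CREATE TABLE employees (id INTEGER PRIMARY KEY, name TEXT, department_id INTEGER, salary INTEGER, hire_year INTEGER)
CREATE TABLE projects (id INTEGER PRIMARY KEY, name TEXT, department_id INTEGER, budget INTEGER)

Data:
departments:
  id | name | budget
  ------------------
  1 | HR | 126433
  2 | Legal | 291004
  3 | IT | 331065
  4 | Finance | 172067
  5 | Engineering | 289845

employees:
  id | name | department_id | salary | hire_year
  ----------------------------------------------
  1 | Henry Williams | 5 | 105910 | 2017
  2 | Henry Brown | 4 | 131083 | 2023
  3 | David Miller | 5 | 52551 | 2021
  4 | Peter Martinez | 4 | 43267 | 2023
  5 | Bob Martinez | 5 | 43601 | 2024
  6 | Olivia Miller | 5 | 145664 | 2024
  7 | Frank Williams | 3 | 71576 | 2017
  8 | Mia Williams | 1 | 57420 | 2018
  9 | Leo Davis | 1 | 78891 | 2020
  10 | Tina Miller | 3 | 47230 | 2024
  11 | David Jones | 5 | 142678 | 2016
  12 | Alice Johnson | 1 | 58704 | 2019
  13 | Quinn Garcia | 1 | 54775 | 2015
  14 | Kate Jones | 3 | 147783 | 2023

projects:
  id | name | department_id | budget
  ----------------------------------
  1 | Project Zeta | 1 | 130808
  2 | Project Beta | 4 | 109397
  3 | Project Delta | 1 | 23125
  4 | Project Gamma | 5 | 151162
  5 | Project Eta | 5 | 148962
SELECT SUM(salary) FROM employees WHERE hire_year < 2022

Execution result:
622505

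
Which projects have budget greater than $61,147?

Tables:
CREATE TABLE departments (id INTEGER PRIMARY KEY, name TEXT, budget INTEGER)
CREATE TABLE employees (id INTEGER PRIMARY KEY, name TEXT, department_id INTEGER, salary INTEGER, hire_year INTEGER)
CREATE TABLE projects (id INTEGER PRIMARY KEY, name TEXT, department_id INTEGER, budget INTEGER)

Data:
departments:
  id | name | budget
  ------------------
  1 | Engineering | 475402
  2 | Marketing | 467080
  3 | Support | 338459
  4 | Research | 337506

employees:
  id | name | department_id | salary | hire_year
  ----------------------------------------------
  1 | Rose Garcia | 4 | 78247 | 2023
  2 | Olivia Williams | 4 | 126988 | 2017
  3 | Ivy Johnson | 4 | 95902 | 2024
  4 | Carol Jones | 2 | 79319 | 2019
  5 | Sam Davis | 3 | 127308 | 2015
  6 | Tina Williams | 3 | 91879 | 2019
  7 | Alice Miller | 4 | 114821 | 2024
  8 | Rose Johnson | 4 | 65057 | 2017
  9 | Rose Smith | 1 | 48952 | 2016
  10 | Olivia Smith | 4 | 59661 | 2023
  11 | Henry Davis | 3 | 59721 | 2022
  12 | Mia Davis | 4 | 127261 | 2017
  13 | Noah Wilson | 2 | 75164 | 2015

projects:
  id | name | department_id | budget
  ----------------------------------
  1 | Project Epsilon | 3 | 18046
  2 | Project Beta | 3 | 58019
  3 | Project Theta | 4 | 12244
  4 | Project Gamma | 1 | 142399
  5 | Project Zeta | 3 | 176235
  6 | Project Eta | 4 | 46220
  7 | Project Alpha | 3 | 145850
SELECT name, budget FROM projects WHERE budget > 61147

Execution result:
name | budget
Project Gamma | 142399
Project Zeta | 176235
Project Alpha | 145850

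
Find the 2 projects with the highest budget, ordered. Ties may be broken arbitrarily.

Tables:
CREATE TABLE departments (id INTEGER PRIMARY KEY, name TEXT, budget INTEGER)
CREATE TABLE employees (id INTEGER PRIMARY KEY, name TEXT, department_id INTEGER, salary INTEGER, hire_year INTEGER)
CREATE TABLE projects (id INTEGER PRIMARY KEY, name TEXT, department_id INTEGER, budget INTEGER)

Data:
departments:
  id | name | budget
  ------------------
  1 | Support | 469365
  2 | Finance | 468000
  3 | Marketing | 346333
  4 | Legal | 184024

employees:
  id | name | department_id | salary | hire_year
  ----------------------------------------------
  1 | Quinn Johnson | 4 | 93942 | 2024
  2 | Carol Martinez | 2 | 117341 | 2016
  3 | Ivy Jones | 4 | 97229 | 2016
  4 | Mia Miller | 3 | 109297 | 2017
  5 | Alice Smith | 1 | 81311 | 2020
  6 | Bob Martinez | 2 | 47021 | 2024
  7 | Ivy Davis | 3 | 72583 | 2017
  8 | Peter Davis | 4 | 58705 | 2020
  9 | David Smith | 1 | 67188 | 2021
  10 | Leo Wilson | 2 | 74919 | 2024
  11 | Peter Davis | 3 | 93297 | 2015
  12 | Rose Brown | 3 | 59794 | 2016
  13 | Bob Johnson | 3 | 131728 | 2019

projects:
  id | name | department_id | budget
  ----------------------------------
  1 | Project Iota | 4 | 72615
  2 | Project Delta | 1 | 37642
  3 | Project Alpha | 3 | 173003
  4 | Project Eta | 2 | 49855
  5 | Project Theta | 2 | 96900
SELECT name, budget FROM projects ORDER BY budget DESC LIMIT 2

Execution result:
name | budget
Project Alpha | 173003
Project Theta | 96900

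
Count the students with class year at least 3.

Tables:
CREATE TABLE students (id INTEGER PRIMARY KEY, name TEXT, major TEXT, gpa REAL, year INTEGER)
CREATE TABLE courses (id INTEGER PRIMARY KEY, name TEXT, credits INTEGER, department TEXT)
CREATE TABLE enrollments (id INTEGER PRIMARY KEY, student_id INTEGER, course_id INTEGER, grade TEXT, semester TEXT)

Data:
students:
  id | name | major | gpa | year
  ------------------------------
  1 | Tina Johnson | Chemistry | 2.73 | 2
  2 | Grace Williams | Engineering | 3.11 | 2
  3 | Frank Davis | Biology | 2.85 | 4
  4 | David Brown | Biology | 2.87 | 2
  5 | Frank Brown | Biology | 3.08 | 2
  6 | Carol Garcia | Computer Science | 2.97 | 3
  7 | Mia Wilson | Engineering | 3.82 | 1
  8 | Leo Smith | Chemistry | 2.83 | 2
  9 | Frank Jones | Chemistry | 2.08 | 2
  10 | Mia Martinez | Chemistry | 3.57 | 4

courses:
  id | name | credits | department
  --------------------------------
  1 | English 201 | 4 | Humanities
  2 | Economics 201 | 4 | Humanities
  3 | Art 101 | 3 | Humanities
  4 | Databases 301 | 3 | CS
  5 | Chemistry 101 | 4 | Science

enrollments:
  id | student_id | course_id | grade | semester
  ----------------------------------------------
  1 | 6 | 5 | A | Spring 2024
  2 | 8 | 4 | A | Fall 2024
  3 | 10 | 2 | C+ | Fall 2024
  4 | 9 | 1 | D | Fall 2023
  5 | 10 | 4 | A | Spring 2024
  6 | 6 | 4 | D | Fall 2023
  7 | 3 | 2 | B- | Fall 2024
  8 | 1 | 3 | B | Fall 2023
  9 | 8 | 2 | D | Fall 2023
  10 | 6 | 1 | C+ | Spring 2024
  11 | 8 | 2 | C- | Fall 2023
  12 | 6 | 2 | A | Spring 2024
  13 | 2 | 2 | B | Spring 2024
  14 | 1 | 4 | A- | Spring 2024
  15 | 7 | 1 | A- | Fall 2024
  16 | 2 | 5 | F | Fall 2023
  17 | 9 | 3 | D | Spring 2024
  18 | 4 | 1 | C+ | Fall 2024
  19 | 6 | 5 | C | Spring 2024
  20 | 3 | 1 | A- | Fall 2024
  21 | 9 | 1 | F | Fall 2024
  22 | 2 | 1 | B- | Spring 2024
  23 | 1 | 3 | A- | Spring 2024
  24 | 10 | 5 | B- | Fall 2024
SELECT COUNT(*) FROM students WHERE year >= 3

Execution result:
3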